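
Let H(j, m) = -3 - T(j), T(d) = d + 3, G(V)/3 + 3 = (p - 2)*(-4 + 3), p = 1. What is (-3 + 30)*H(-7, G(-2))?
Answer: 27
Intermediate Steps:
G(V) = -6 (G(V) = -9 + 3*((1 - 2)*(-4 + 3)) = -9 + 3*(-1*(-1)) = -9 + 3*1 = -9 + 3 = -6)
T(d) = 3 + d
H(j, m) = -6 - j (H(j, m) = -3 - (3 + j) = -3 + (-3 - j) = -6 - j)
(-3 + 30)*H(-7, G(-2)) = (-3 + 30)*(-6 - 1*(-7)) = 27*(-6 + 7) = 27*1 = 27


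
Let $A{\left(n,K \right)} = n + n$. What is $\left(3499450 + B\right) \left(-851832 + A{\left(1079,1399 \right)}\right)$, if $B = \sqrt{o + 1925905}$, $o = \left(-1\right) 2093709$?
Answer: $-2973391679300 - 1699348 i \sqrt{41951} \approx -2.9734 \cdot 10^{12} - 3.4806 \cdot 10^{8} i$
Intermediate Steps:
$o = -2093709$
$A{\left(n,K \right)} = 2 n$
$B = 2 i \sqrt{41951}$ ($B = \sqrt{-2093709 + 1925905} = \sqrt{-167804} = 2 i \sqrt{41951} \approx 409.64 i$)
$\left(3499450 + B\right) \left(-851832 + A{\left(1079,1399 \right)}\right) = \left(3499450 + 2 i \sqrt{41951}\right) \left(-851832 + 2 \cdot 1079\right) = \left(3499450 + 2 i \sqrt{41951}\right) \left(-851832 + 2158\right) = \left(3499450 + 2 i \sqrt{41951}\right) \left(-849674\right) = -2973391679300 - 1699348 i \sqrt{41951}$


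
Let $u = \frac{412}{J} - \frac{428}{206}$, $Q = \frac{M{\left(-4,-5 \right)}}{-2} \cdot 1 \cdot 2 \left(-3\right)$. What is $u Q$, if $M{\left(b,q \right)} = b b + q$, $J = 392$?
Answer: $- \frac{341979}{10094} \approx -33.879$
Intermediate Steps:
$M{\left(b,q \right)} = q + b^{2}$ ($M{\left(b,q \right)} = b^{2} + q = q + b^{2}$)
$Q = 33$ ($Q = \frac{-5 + \left(-4\right)^{2}}{-2} \cdot 1 \cdot 2 \left(-3\right) = \left(-5 + 16\right) \left(- \frac{1}{2}\right) 1 \left(-6\right) = 11 \left(- \frac{1}{2}\right) 1 \left(-6\right) = \left(- \frac{11}{2}\right) 1 \left(-6\right) = \left(- \frac{11}{2}\right) \left(-6\right) = 33$)
$u = - \frac{10363}{10094}$ ($u = \frac{412}{392} - \frac{428}{206} = 412 \cdot \frac{1}{392} - \frac{214}{103} = \frac{103}{98} - \frac{214}{103} = - \frac{10363}{10094} \approx -1.0266$)
$u Q = \left(- \frac{10363}{10094}\right) 33 = - \frac{341979}{10094}$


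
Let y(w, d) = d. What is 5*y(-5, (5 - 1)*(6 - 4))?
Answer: 40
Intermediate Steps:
5*y(-5, (5 - 1)*(6 - 4)) = 5*((5 - 1)*(6 - 4)) = 5*(4*2) = 5*8 = 40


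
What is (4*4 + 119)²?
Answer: 18225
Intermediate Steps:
(4*4 + 119)² = (16 + 119)² = 135² = 18225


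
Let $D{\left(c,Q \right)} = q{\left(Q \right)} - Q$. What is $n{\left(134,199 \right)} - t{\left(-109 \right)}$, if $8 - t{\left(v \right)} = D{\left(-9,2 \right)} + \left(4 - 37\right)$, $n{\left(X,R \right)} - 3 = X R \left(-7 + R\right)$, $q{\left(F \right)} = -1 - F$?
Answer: $5119829$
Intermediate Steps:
$n{\left(X,R \right)} = 3 + R X \left(-7 + R\right)$ ($n{\left(X,R \right)} = 3 + X R \left(-7 + R\right) = 3 + R X \left(-7 + R\right)$)
$D{\left(c,Q \right)} = -1 - 2 Q$ ($D{\left(c,Q \right)} = \left(-1 - Q\right) - Q = -1 - 2 Q$)
$t{\left(v \right)} = 46$ ($t{\left(v \right)} = 8 - \left(\left(-1 - 4\right) + \left(4 - 37\right)\right) = 8 - \left(\left(-1 - 4\right) - 33\right) = 8 - \left(-5 - 33\right) = 8 - -38 = 8 + 38 = 46$)
$n{\left(134,199 \right)} - t{\left(-109 \right)} = \left(3 + 134 \cdot 199^{2} - 1393 \cdot 134\right) - 46 = \left(3 + 134 \cdot 39601 - 186662\right) - 46 = \left(3 + 5306534 - 186662\right) - 46 = 5119875 - 46 = 5119829$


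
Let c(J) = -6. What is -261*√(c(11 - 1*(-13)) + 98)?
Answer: -522*√23 ≈ -2503.4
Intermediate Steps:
-261*√(c(11 - 1*(-13)) + 98) = -261*√(-6 + 98) = -522*√23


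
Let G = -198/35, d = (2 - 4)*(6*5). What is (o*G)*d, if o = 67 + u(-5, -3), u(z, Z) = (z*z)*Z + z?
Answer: -30888/7 ≈ -4412.6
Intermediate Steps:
u(z, Z) = z + Z*z² (u(z, Z) = z²*Z + z = Z*z² + z = z + Z*z²)
d = -60 (d = -2*30 = -60)
G = -198/35 (G = -198*1/35 = -198/35 ≈ -5.6571)
o = -13 (o = 67 - 5*(1 - 3*(-5)) = 67 - 5*(1 + 15) = 67 - 5*16 = 67 - 80 = -13)
(o*G)*d = -13*(-198/35)*(-60) = (2574/35)*(-60) = -30888/7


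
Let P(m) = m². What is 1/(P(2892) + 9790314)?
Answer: 1/18153978 ≈ 5.5084e-8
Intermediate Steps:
1/(P(2892) + 9790314) = 1/(2892² + 9790314) = 1/(8363664 + 9790314) = 1/18153978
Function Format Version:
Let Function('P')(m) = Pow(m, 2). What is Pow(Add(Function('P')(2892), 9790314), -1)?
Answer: Rational(1, 18153978) ≈ 5.5084e-8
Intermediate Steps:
Pow(Add(Function('P')(2892), 9790314), -1) = Pow(Add(Pow(2892, 2), 9790314), -1) = Pow(Add(8363664, 9790314), -1) = Pow(18153978, -1) = Rational(1, 18153978)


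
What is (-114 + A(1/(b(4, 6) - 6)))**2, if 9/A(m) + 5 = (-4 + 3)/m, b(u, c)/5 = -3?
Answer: 3294225/256 ≈ 12868.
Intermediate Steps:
b(u, c) = -15 (b(u, c) = 5*(-3) = -15)
A(m) = 9/(-5 - 1/m) (A(m) = 9/(-5 + (-4 + 3)/m) = 9/(-5 - 1/m))
(-114 + A(1/(b(4, 6) - 6)))**2 = (-114 - 9/((-15 - 6)*(1 + 5/(-15 - 6))))**2 = (-114 - 9/(-21*(1 + 5/(-21))))**2 = (-114 - 9*(-1/21)/(1 + 5*(-1/21)))**2 = (-114 - 9*(-1/21)/(1 - 5/21))**2 = (-114 - 9*(-1/21)/16/21)**2 = (-114 - 9*(-1/21)*21/16)**2 = (-114 + 9/16)**2 = (-1815/16)**2 = 3294225/256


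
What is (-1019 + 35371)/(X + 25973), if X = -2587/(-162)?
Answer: 5565024/4210213 ≈ 1.3218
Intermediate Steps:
X = 2587/162 (X = -2587*(-1/162) = 2587/162 ≈ 15.969)
(-1019 + 35371)/(X + 25973) = (-1019 + 35371)/(2587/162 + 25973) = 34352/(4210213/162) = 34352*(162/4210213) = 5565024/4210213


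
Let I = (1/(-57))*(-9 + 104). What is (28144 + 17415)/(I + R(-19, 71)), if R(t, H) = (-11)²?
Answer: 136677/358 ≈ 381.78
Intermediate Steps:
R(t, H) = 121
I = -5/3 (I = (1*(-1/57))*95 = -1/57*95 = -5/3 ≈ -1.6667)
(28144 + 17415)/(I + R(-19, 71)) = (28144 + 17415)/(-5/3 + 121) = 45559/(358/3) = 45559*(3/358) = 136677/358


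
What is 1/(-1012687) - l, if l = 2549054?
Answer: -2581393848099/1012687 ≈ -2.5491e+6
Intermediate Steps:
1/(-1012687) - l = 1/(-1012687) - 1*2549054 = -1/1012687 - 2549054 = -2581393848099/1012687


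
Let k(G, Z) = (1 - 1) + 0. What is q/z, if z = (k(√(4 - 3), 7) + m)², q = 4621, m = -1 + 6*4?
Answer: 4621/529 ≈ 8.7354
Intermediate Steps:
k(G, Z) = 0 (k(G, Z) = 0 + 0 = 0)
m = 23 (m = -1 + 24 = 23)
z = 529 (z = (0 + 23)² = 23² = 529)
q/z = 4621/529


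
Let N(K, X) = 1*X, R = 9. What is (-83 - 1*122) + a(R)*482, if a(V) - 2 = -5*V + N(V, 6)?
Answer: -18039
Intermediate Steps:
N(K, X) = X
a(V) = 8 - 5*V (a(V) = 2 + (-5*V + 6) = 2 + (6 - 5*V) = 8 - 5*V)
(-83 - 1*122) + a(R)*482 = (-83 - 1*122) + (8 - 5*9)*482 = (-83 - 122) + (8 - 45)*482 = -205 - 37*482 = -205 - 17834 = -18039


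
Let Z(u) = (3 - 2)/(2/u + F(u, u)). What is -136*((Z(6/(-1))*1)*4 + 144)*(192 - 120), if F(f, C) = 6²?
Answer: -150992640/107 ≈ -1.4111e+6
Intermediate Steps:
F(f, C) = 36
Z(u) = 1/(36 + 2/u) (Z(u) = (3 - 2)/(2/u + 36) = 1/(36 + 2/u))
-136*((Z(6/(-1))*1)*4 + 144)*(192 - 120) = -136*((((6/(-1))/(2*(1 + 18*(6/(-1)))))*1)*4 + 144)*(192 - 120) = -136*((((6*(-1))/(2*(1 + 18*(6*(-1)))))*1)*4 + 144)*72 = -136*((((½)*(-6)/(1 + 18*(-6)))*1)*4 + 144)*72 = -136*((((½)*(-6)/(1 - 108))*1)*4 + 144)*72 = -136*((((½)*(-6)/(-107))*1)*4 + 144)*72 = -136*((((½)*(-6)*(-1/107))*1)*4 + 144)*72 = -136*(((3/107)*1)*4 + 144)*72 = -136*((3/107)*4 + 144)*72 = -136*(12/107 + 144)*72 = -2097120*72/107 = -136*1110240/107 = -150992640/107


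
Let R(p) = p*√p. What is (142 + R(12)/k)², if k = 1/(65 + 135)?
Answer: 69140164 + 1363200*√3 ≈ 7.1501e+7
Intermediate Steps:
R(p) = p^(3/2)
k = 1/200 ≈ 0.0050000
(142 + R(12)/k)² = (142 + 12^(3/2)/(1/200))² = (142 + (24*√3)*200)² = (142 + 4800*√3)²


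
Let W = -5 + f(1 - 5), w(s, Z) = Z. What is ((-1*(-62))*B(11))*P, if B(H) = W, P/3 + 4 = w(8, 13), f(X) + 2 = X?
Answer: -18414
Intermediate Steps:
f(X) = -2 + X
P = 27 (P = -12 + 3*13 = -12 + 39 = 27)
W = -11 (W = -5 + (-2 + (1 - 5)) = -5 + (-2 - 4) = -5 - 6 = -11)
B(H) = -11
((-1*(-62))*B(11))*P = (-1*(-62)*(-11))*27 = (62*(-11))*27 = -682*27 = -18414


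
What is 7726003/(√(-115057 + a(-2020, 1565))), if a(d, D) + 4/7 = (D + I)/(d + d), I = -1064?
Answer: -15452006*I*√23004589602890/3253831627 ≈ -22777.0*I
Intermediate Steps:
a(d, D) = -4/7 + (-1064 + D)/(2*d) (a(d, D) = -4/7 + (D - 1064)/(d + d) = -4/7 + (-1064 + D)/((2*d)) = -4/7 + (-1064 + D)*(1/(2*d)) = -4/7 + (-1064 + D)/(2*d))
7726003/(√(-115057 + a(-2020, 1565))) = 7726003/(√(-115057 + (1/14)*(-7448 - 8*(-2020) + 7*1565)/(-2020))) = 7726003/(√(-115057 + (1/14)*(-1/2020)*(-7448 + 16160 + 10955))) = 7726003/(√(-115057 + (1/14)*(-1/2020)*19667)) = 7726003/(√(-115057 - 19667/28280)) = 7726003/(√(-3253831627/28280)) = 7726003/((I*√23004589602890/14140)) = 7726003*(-2*I*√23004589602890/3253831627) = -15452006*I*√23004589602890/3253831627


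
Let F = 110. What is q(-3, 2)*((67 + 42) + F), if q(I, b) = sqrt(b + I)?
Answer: 219*I ≈ 219.0*I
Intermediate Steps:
q(I, b) = sqrt(I + b)
q(-3, 2)*((67 + 42) + F) = sqrt(-3 + 2)*((67 + 42) + 110) = sqrt(-1)*(109 + 110) = I*219 = 219*I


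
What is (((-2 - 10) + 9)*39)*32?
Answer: -3744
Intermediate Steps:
(((-2 - 10) + 9)*39)*32 = ((-12 + 9)*39)*32 = -3*39*32 = -117*32 = -3744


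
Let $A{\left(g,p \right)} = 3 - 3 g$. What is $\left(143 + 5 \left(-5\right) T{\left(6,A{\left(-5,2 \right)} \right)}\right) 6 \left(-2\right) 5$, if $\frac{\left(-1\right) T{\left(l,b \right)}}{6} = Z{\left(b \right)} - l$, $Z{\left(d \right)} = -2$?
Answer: $63420$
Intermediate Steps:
$T{\left(l,b \right)} = 12 + 6 l$ ($T{\left(l,b \right)} = - 6 \left(-2 - l\right) = 12 + 6 l$)
$\left(143 + 5 \left(-5\right) T{\left(6,A{\left(-5,2 \right)} \right)}\right) 6 \left(-2\right) 5 = \left(143 + 5 \left(-5\right) \left(12 + 6 \cdot 6\right)\right) 6 \left(-2\right) 5 = \left(143 - 25 \left(12 + 36\right)\right) \left(\left(-12\right) 5\right) = \left(143 - 1200\right) \left(-60\right) = \left(-1057\right) \left(-60\right) = 63420$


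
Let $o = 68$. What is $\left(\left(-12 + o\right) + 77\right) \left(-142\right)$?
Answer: $-18886$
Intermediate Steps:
$\left(\left(-12 + o\right) + 77\right) \left(-142\right) = \left(\left(-12 + 68\right) + 77\right) \left(-142\right) = \left(56 + 77\right) \left(-142\right) = 133 \left(-142\right) = -18886$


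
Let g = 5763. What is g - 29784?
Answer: -24021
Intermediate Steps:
g - 29784 = 5763 - 29784 = -24021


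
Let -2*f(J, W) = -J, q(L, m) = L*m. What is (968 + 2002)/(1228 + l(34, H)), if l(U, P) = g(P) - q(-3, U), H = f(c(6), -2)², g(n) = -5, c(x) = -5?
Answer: 594/265 ≈ 2.2415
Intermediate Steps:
f(J, W) = J/2 (f(J, W) = -(-1)*J/2 = J/2)
H = 25/4 (H = ((½)*(-5))² = (-5/2)² = 25/4 ≈ 6.2500)
l(U, P) = -5 + 3*U (l(U, P) = -5 - (-3)*U = -5 + 3*U)
(968 + 2002)/(1228 + l(34, H)) = (968 + 2002)/(1228 + (-5 + 3*34)) = 2970/(1228 + (-5 + 102)) = 2970/(1228 + 97) = 2970/1325 = 2970*(1/1325) = 594/265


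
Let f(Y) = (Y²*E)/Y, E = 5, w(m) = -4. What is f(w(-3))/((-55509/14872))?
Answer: 297440/55509 ≈ 5.3584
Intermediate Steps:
f(Y) = 5*Y (f(Y) = (Y²*5)/Y = (5*Y²)/Y = 5*Y)
f(w(-3))/((-55509/14872)) = (5*(-4))/((-55509/14872)) = -20/((-55509*1/14872)) = -20/(-55509/14872) = -20*(-14872/55509) = 297440/55509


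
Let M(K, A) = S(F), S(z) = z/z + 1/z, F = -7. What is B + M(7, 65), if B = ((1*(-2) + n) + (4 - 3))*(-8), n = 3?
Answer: -106/7 ≈ -15.143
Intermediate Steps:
S(z) = 1 + 1/z
M(K, A) = 6/7 (M(K, A) = (1 - 7)/(-7) = -1/7*(-6) = 6/7)
B = -16 (B = ((1*(-2) + 3) + (4 - 3))*(-8) = ((-2 + 3) + 1)*(-8) = (1 + 1)*(-8) = 2*(-8) = -16)
B + M(7, 65) = -16 + 6/7 = -106/7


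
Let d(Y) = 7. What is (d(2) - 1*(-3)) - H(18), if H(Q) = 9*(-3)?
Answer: 37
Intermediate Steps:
H(Q) = -27
(d(2) - 1*(-3)) - H(18) = (7 - 1*(-3)) - 1*(-27) = (7 + 3) + 27 = 10 + 27 = 37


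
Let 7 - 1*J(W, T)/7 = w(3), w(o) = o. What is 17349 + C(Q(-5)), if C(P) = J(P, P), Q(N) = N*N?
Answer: 17377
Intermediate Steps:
Q(N) = N**2
J(W, T) = 28 (J(W, T) = 49 - 7*3 = 49 - 21 = 28)
C(P) = 28
17349 + C(Q(-5)) = 17349 + 28 = 17377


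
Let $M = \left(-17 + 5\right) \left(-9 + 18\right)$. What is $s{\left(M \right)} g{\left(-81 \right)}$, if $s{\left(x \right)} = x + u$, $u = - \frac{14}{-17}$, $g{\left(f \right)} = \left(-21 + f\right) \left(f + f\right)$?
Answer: $-1770984$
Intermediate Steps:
$g{\left(f \right)} = 2 f \left(-21 + f\right)$ ($g{\left(f \right)} = \left(-21 + f\right) 2 f = 2 f \left(-21 + f\right)$)
$M = -108$ ($M = \left(-12\right) 9 = -108$)
$u = \frac{14}{17}$ ($u = \left(-14\right) \left(- \frac{1}{17}\right) = \frac{14}{17} \approx 0.82353$)
$s{\left(x \right)} = \frac{14}{17} + x$ ($s{\left(x \right)} = x + \frac{14}{17} = \frac{14}{17} + x$)
$s{\left(M \right)} g{\left(-81 \right)} = \left(\frac{14}{17} - 108\right) 2 \left(-81\right) \left(-21 - 81\right) = - \frac{1822 \cdot 2 \left(-81\right) \left(-102\right)}{17} = \left(- \frac{1822}{17}\right) 16524 = -1770984$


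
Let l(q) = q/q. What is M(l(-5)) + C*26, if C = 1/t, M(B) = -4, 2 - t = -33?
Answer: -114/35 ≈ -3.2571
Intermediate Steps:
t = 35 (t = 2 - 1*(-33) = 2 + 33 = 35)
l(q) = 1
C = 1/35 ≈ 0.028571
M(l(-5)) + C*26 = -4 + (1/35)*26 = -4 + 26/35 = -114/35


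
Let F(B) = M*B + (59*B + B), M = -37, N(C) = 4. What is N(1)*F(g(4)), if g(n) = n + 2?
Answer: 552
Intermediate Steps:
g(n) = 2 + n
F(B) = 23*B (F(B) = -37*B + (59*B + B) = -37*B + 60*B = 23*B)
N(1)*F(g(4)) = 4*(23*(2 + 4)) = 4*(23*6) = 4*138 = 552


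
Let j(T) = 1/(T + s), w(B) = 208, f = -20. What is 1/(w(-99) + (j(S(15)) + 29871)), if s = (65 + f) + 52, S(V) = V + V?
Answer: 127/3820034 ≈ 3.3246e-5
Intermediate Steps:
S(V) = 2*V
s = 97 (s = (65 - 20) + 52 = 45 + 52 = 97)
j(T) = 1/(97 + T) (j(T) = 1/(T + 97) = 1/(97 + T))
1/(w(-99) + (j(S(15)) + 29871)) = 1/(208 + (1/(97 + 2*15) + 29871)) = 1/(208 + (1/(97 + 30) + 29871)) = 1/(208 + (1/127 + 29871)) = 1/(208 + 3793618/127) = 1/(3820034/127) = 127/3820034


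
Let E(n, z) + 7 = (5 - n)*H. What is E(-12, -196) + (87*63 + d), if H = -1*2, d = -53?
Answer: 5387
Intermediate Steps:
H = -2
E(n, z) = -17 + 2*n (E(n, z) = -7 + (5 - n)*(-2) = -7 + (-10 + 2*n) = -17 + 2*n)
E(-12, -196) + (87*63 + d) = (-17 + 2*(-12)) + (87*63 - 53) = (-17 - 24) + (5481 - 53) = -41 + 5428 = 5387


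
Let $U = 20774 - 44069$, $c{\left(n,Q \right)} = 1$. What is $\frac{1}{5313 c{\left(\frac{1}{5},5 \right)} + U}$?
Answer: $- \frac{1}{17982} \approx -5.5611 \cdot 10^{-5}$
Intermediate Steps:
$U = -23295$ ($U = 20774 - 44069 = -23295$)
$\frac{1}{5313 c{\left(\frac{1}{5},5 \right)} + U} = \frac{1}{5313 \cdot 1 - 23295} = \frac{1}{5313 - 23295} = \frac{1}{-17982} = - \frac{1}{17982}$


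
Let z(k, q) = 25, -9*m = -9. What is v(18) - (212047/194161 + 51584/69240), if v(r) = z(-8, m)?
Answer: 3538579042/152769405 ≈ 23.163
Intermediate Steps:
m = 1 (m = -⅑*(-9) = 1)
v(r) = 25
v(18) - (212047/194161 + 51584/69240) = 25 - (212047/194161 + 51584/69240) = 25 - (212047*(1/194161) + 51584*(1/69240)) = 25 - (19277/17651 + 6448/8655) = 25 - 1*280656083/152769405 = 25 - 280656083/152769405 = 3538579042/152769405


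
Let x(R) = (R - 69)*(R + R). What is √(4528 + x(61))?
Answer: 4*√222 ≈ 59.599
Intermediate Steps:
x(R) = 2*R*(-69 + R) (x(R) = (-69 + R)*(2*R) = 2*R*(-69 + R))
√(4528 + x(61)) = √(4528 + 2*61*(-69 + 61)) = √(4528 + 2*61*(-8)) = √(4528 - 976) = √3552 = 4*√222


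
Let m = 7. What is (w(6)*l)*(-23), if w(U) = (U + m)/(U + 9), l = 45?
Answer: -897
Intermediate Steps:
w(U) = (7 + U)/(9 + U) (w(U) = (U + 7)/(U + 9) = (7 + U)/(9 + U))
(w(6)*l)*(-23) = (((7 + 6)/(9 + 6))*45)*(-23) = ((13/15)*45)*(-23) = 39*(-23) = -897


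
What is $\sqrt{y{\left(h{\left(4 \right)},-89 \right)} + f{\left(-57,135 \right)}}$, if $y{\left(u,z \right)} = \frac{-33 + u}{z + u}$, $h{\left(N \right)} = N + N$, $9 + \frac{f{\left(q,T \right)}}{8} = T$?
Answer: $\frac{\sqrt{81673}}{9} \approx 31.754$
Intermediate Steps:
$f{\left(q,T \right)} = -72 + 8 T$
$h{\left(N \right)} = 2 N$
$y{\left(u,z \right)} = \frac{-33 + u}{u + z}$
$\sqrt{y{\left(h{\left(4 \right)},-89 \right)} + f{\left(-57,135 \right)}} = \sqrt{\frac{-33 + 2 \cdot 4}{2 \cdot 4 - 89} + \left(-72 + 8 \cdot 135\right)} = \sqrt{\frac{-33 + 8}{8 - 89} + \left(-72 + 1080\right)} = \sqrt{\frac{1}{-81} \left(-25\right) + 1008} = \sqrt{\left(- \frac{1}{81}\right) \left(-25\right) + 1008} = \sqrt{\frac{25}{81} + 1008} = \sqrt{\frac{81673}{81}} = \frac{\sqrt{81673}}{9}$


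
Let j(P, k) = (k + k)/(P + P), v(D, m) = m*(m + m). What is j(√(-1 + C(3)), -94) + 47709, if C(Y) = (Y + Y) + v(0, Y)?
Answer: 47709 - 94*√23/23 ≈ 47689.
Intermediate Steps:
v(D, m) = 2*m² (v(D, m) = m*(2*m) = 2*m²)
C(Y) = 2*Y + 2*Y² (C(Y) = (Y + Y) + 2*Y² = 2*Y + 2*Y²)
j(P, k) = k/P (j(P, k) = (2*k)/((2*P)) = (2*k)*(1/(2*P)) = k/P)
j(√(-1 + C(3)), -94) + 47709 = -94/√(-1 + 2*3*(1 + 3)) + 47709 = -94/√(-1 + 2*3*4) + 47709 = -94/√(-1 + 24) + 47709 = -94*√23/23 + 47709 = 47709 - 94*√23/23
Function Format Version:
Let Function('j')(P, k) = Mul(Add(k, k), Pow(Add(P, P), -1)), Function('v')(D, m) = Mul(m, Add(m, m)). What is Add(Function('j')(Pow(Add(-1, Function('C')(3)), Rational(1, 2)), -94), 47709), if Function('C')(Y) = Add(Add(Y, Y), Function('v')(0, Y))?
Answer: Add(47709, Mul(Rational(-94, 23), Pow(23, Rational(1, 2)))) ≈ 47689.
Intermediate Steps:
Function('v')(D, m) = Mul(2, Pow(m, 2)) (Function('v')(D, m) = Mul(m, Mul(2, m)) = Mul(2, Pow(m, 2)))
Function('C')(Y) = Add(Mul(2, Y), Mul(2, Pow(Y, 2))) (Function('C')(Y) = Add(Add(Y, Y), Mul(2, Pow(Y, 2))) = Add(Mul(2, Y), Mul(2, Pow(Y, 2))))
Function('j')(P, k) = Mul(k, Pow(P, -1)) (Function('j')(P, k) = Mul(Mul(2, k), Pow(Mul(2, P), -1)) = Mul(Mul(2, k), Mul(Rational(1, 2), Pow(P, -1))) = Mul(k, Pow(P, -1)))
Add(Function('j')(Pow(Add(-1, Function('C')(3)), Rational(1, 2)), -94), 47709) = Add(Mul(-94, Pow(Pow(Add(-1, Mul(2, 3, Add(1, 3))), Rational(1, 2)), -1)), 47709) = Add(Mul(-94, Pow(Pow(Add(-1, Mul(2, 3, 4)), Rational(1, 2)), -1)), 47709) = Add(Mul(-94, Pow(Pow(Add(-1, 24), Rational(1, 2)), -1)), 47709) = Add(Mul(-94, Pow(Pow(23, Rational(1, 2)), -1)), 47709) = Add(Mul(-94, Mul(Rational(1, 23), Pow(23, Rational(1, 2)))), 47709) = Add(Mul(Rational(-94, 23), Pow(23, Rational(1, 2))), 47709) = Add(47709, Mul(Rational(-94, 23), Pow(23, Rational(1, 2))))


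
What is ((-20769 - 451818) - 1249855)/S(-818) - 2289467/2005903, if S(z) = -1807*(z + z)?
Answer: -5111646486405/2964977377778 ≈ -1.7240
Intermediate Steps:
S(z) = -3614*z
((-20769 - 451818) - 1249855)/S(-818) - 2289467/2005903 = ((-20769 - 451818) - 1249855)/((-3614*(-818))) - 2289467/2005903 = (-472587 - 1249855)/2956252 - 2289467*1/2005903 = -1722442*1/2956252 - 2289467/2005903 = -861221/1478126 - 2289467/2005903 = -5111646486405/2964977377778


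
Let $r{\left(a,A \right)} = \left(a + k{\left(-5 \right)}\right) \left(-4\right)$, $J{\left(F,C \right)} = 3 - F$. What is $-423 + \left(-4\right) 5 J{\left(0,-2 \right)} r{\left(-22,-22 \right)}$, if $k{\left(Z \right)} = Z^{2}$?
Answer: $297$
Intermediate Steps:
$r{\left(a,A \right)} = -100 - 4 a$ ($r{\left(a,A \right)} = \left(a + \left(-5\right)^{2}\right) \left(-4\right) = \left(a + 25\right) \left(-4\right) = \left(25 + a\right) \left(-4\right) = -100 - 4 a$)
$-423 + \left(-4\right) 5 J{\left(0,-2 \right)} r{\left(-22,-22 \right)} = -423 + \left(-4\right) 5 \left(3 - 0\right) \left(-100 - -88\right) = -423 + - 20 \left(3 + 0\right) \left(-100 + 88\right) = -423 + \left(-20\right) 3 \left(-12\right) = -423 - -720 = -423 + 720 = 297$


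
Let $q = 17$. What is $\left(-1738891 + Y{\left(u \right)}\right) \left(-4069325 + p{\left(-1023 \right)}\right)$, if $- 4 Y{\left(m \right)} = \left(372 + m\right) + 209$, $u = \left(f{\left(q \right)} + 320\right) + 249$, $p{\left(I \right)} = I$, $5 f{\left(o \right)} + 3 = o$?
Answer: $\frac{35395322891808}{5} \approx 7.0791 \cdot 10^{12}$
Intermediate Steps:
$f{\left(o \right)} = - \frac{3}{5} + \frac{o}{5}$
$u = \frac{2859}{5}$ ($u = \left(\left(- \frac{3}{5} + \frac{1}{5} \cdot 17\right) + 320\right) + 249 = \left(\left(- \frac{3}{5} + \frac{17}{5}\right) + 320\right) + 249 = \left(\frac{14}{5} + 320\right) + 249 = \frac{1614}{5} + 249 = \frac{2859}{5} \approx 571.8$)
$Y{\left(m \right)} = - \frac{581}{4} - \frac{m}{4}$ ($Y{\left(m \right)} = - \frac{\left(372 + m\right) + 209}{4} = - \frac{581 + m}{4} = - \frac{581}{4} - \frac{m}{4}$)
$\left(-1738891 + Y{\left(u \right)}\right) \left(-4069325 + p{\left(-1023 \right)}\right) = \left(-1738891 - \frac{1441}{5}\right) \left(-4069325 - 1023\right) = \left(-1738891 - \frac{1441}{5}\right) \left(-4070348\right) = \left(- \frac{8695896}{5}\right) \left(-4070348\right) = \frac{35395322891808}{5}$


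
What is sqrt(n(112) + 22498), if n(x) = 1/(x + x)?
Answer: sqrt(70553742)/56 ≈ 149.99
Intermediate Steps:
n(x) = 1/(2*x)
sqrt(n(112) + 22498) = sqrt((1/2)/112 + 22498) = sqrt((1/2)*(1/112) + 22498) = sqrt(1/224 + 22498) = sqrt(5039553/224) = sqrt(70553742)/56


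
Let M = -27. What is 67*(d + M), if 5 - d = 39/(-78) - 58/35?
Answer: -93063/70 ≈ -1329.5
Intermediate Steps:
d = 501/70 (d = 5 - (39/(-78) - 58/35) = 5 - (39*(-1/78) - 58*1/35) = 5 - (-1/2 - 58/35) = 5 - 1*(-151/70) = 5 + 151/70 = 501/70 ≈ 7.1571)
67*(d + M) = 67*(501/70 - 27) = 67*(-1389/70) = -93063/70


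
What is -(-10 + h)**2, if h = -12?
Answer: -484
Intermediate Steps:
-(-10 + h)**2 = -(-10 - 12)**2 = -1*(-22)**2 = -1*484 = -484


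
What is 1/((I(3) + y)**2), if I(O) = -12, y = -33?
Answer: 1/2025 ≈ 0.00049383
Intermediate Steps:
1/((I(3) + y)**2) = 1/((-12 - 33)**2) = 1/((-45)**2) = 1/2025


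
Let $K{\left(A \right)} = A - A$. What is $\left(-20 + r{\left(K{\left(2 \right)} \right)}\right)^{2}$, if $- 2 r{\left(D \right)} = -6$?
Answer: $289$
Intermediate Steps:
$K{\left(A \right)} = 0$
$r{\left(D \right)} = 3$ ($r{\left(D \right)} = \left(- \frac{1}{2}\right) \left(-6\right) = 3$)
$\left(-20 + r{\left(K{\left(2 \right)} \right)}\right)^{2} = \left(-20 + 3\right)^{2} = \left(-17\right)^{2} = 289$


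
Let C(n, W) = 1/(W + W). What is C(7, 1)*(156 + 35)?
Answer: 191/2 ≈ 95.500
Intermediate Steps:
C(n, W) = 1/(2*W)
C(7, 1)*(156 + 35) = ((½)/1)*(156 + 35) = ((½)*1)*191 = (½)*191 = 191/2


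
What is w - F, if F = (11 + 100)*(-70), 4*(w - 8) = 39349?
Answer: 70461/4 ≈ 17615.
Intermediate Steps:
w = 39381/4 (w = 8 + (¼)*39349 = 8 + 39349/4 = 39381/4 ≈ 9845.3)
F = -7770 (F = 111*(-70) = -7770)
w - F = 39381/4 - 1*(-7770) = 39381/4 + 7770 = 70461/4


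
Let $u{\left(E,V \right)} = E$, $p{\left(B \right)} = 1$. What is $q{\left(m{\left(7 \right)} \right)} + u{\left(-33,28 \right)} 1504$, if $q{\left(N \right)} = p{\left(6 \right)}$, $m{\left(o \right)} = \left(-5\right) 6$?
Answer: $-49631$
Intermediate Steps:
$m{\left(o \right)} = -30$
$q{\left(N \right)} = 1$
$q{\left(m{\left(7 \right)} \right)} + u{\left(-33,28 \right)} 1504 = 1 - 49632 = -49631$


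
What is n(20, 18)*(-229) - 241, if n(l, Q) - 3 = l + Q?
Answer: -9630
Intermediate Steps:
n(l, Q) = 3 + Q + l (n(l, Q) = 3 + (l + Q) = 3 + (Q + l) = 3 + Q + l)
n(20, 18)*(-229) - 241 = (3 + 18 + 20)*(-229) - 241 = 41*(-229) - 241 = -9389 - 241 = -9630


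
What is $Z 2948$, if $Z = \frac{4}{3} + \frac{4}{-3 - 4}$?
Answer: $\frac{47168}{21} \approx 2246.1$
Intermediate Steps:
$Z = \frac{16}{21}$ ($Z = 4 \cdot \frac{1}{3} + \frac{4}{-3 - 4} = \frac{4}{3} + \frac{4}{-7} = \frac{4}{3} + 4 \left(- \frac{1}{7}\right) = \frac{4}{3} - \frac{4}{7} = \frac{16}{21} \approx 0.7619$)
$Z 2948 = \frac{16}{21} \cdot 2948 = \frac{47168}{21}$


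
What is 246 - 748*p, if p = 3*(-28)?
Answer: 63078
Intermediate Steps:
p = -84
246 - 748*p = 246 - 748*(-84) = 246 + 62832 = 63078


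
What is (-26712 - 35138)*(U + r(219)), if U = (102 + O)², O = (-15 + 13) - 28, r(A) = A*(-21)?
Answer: -36182250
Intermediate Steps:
r(A) = -21*A
O = -30 (O = -2 - 28 = -30)
U = 5184 (U = (102 - 30)² = 72² = 5184)
(-26712 - 35138)*(U + r(219)) = (-26712 - 35138)*(5184 - 21*219) = -61850*(5184 - 4599) = -61850*585 = -36182250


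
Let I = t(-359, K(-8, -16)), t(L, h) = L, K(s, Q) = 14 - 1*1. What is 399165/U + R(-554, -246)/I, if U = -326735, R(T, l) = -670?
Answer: 15122443/23459573 ≈ 0.64462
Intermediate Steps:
K(s, Q) = 13 (K(s, Q) = 14 - 1 = 13)
I = -359
399165/U + R(-554, -246)/I = 399165/(-326735) - 670/(-359) = 399165*(-1/326735) - 670*(-1/359) = -79833/65347 + 670/359 = 15122443/23459573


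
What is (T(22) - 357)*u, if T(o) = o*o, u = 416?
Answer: 52832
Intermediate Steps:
T(o) = o²
(T(22) - 357)*u = (22² - 357)*416 = (484 - 357)*416 = 127*416 = 52832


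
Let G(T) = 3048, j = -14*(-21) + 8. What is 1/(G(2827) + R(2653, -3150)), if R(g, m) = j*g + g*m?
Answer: -1/7552696 ≈ -1.3240e-7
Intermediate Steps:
j = 302 (j = 294 + 8 = 302)
R(g, m) = 302*g + g*m
1/(G(2827) + R(2653, -3150)) = 1/(3048 + 2653*(302 - 3150)) = 1/(3048 + 2653*(-2848)) = 1/(3048 - 7555744) = 1/(-7552696) = -1/7552696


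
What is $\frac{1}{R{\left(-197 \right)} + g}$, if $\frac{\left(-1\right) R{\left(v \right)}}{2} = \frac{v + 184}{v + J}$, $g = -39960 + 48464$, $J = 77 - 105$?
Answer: $\frac{225}{1913374} \approx 0.00011759$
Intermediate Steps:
$J = -28$ ($J = 77 - 105 = -28$)
$g = 8504$
$R{\left(v \right)} = - \frac{2 \left(184 + v\right)}{-28 + v}$ ($R{\left(v \right)} = - 2 \frac{v + 184}{v - 28} = - 2 \frac{184 + v}{-28 + v} = - \frac{2 \left(184 + v\right)}{-28 + v}$)
$\frac{1}{R{\left(-197 \right)} + g} = \frac{1}{\frac{2 \left(-184 - -197\right)}{-28 - 197} + 8504} = \frac{1}{\frac{2 \left(-184 + 197\right)}{-225} + 8504} = \frac{1}{2 \left(- \frac{1}{225}\right) 13 + 8504} = \frac{1}{- \frac{26}{225} + 8504} = \frac{1}{\frac{1913374}{225}} = \frac{225}{1913374}$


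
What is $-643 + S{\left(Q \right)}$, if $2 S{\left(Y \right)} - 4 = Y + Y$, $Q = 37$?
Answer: $-604$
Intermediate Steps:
$S{\left(Y \right)} = 2 + Y$ ($S{\left(Y \right)} = 2 + \frac{Y + Y}{2} = 2 + \frac{2 Y}{2} = 2 + Y$)
$-643 + S{\left(Q \right)} = -643 + \left(2 + 37\right) = -643 + 39 = -604$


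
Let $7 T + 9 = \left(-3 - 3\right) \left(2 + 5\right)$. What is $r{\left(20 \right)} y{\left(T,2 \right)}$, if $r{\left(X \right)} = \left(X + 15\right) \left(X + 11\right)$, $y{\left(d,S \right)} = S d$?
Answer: $-15810$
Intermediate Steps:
$T = - \frac{51}{7}$ ($T = - \frac{9}{7} + \frac{\left(-3 - 3\right) \left(2 + 5\right)}{7} = - \frac{9}{7} + \frac{\left(-6\right) 7}{7} = - \frac{9}{7} + \frac{1}{7} \left(-42\right) = - \frac{9}{7} - 6 = - \frac{51}{7} \approx -7.2857$)
$r{\left(X \right)} = \left(11 + X\right) \left(15 + X\right)$ ($r{\left(X \right)} = \left(15 + X\right) \left(11 + X\right) = \left(11 + X\right) \left(15 + X\right)$)
$r{\left(20 \right)} y{\left(T,2 \right)} = \left(165 + 20^{2} + 26 \cdot 20\right) 2 \left(- \frac{51}{7}\right) = \left(165 + 400 + 520\right) \left(- \frac{102}{7}\right) = 1085 \left(- \frac{102}{7}\right) = -15810$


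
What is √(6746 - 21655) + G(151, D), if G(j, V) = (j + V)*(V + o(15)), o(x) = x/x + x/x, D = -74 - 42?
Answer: -3990 + I*√14909 ≈ -3990.0 + 122.1*I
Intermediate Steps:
D = -116
o(x) = 2 (o(x) = 1 + 1 = 2)
G(j, V) = (2 + V)*(V + j) (G(j, V) = (j + V)*(V + 2) = (V + j)*(2 + V) = (2 + V)*(V + j))
√(6746 - 21655) + G(151, D) = √(6746 - 21655) + ((-116)² + 2*(-116) + 2*151 - 116*151) = √(-14909) + (13456 - 232 + 302 - 17516) = I*√14909 - 3990 = -3990 + I*√14909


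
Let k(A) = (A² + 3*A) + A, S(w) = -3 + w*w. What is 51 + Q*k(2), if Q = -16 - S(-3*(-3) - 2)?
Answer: -693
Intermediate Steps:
S(w) = -3 + w²
k(A) = A² + 4*A
Q = -62 (Q = -16 - (-3 + (-3*(-3) - 2)²) = -16 - (-3 + (9 - 2)²) = -16 - (-3 + 7²) = -16 - (-3 + 49) = -16 - 1*46 = -16 - 46 = -62)
51 + Q*k(2) = 51 - 124*(4 + 2) = 51 - 124*6 = 51 - 62*12 = 51 - 744 = -693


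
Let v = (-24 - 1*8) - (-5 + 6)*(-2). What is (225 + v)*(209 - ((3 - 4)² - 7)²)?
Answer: 33735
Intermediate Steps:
v = -30 (v = (-24 - 8) - (-2) = -32 - 1*(-2) = -32 + 2 = -30)
(225 + v)*(209 - ((3 - 4)² - 7)²) = (225 - 30)*(209 - ((3 - 4)² - 7)²) = 195*(209 - ((-1)² - 7)²) = 195*(209 - (1 - 7)²) = 195*(209 - 1*(-6)²) = 195*(209 - 1*36) = 195*(209 - 36) = 195*173 = 33735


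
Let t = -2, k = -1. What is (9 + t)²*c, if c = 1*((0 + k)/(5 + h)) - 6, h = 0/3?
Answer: -1519/5 ≈ -303.80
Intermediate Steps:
h = 0 (h = 0*(⅓) = 0)
c = -31/5 (c = 1*((0 - 1)/(5 + 0)) - 6 = 1*(-1/5) - 6 = 1*(-1*⅕) - 6 = 1*(-⅕) - 6 = -⅕ - 6 = -31/5 ≈ -6.2000)
(9 + t)²*c = (9 - 2)²*(-31/5) = 7²*(-31/5) = 49*(-31/5) = -1519/5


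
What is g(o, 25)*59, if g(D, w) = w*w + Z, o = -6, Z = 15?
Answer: 37760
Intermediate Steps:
g(D, w) = 15 + w² (g(D, w) = w*w + 15 = w² + 15 = 15 + w²)
g(o, 25)*59 = (15 + 25²)*59 = (15 + 625)*59 = 640*59 = 37760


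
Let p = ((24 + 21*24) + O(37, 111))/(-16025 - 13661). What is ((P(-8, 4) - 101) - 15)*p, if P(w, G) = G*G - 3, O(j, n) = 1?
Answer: 54487/29686 ≈ 1.8354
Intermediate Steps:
P(w, G) = -3 + G**2 (P(w, G) = G**2 - 3 = -3 + G**2)
p = -529/29686 (p = ((24 + 21*24) + 1)/(-16025 - 13661) = ((24 + 504) + 1)/(-29686) = (528 + 1)*(-1/29686) = 529*(-1/29686) = -529/29686 ≈ -0.017820)
((P(-8, 4) - 101) - 15)*p = (((-3 + 4**2) - 101) - 15)*(-529/29686) = (((-3 + 16) - 101) - 15)*(-529/29686) = ((13 - 101) - 15)*(-529/29686) = (-88 - 15)*(-529/29686) = -103*(-529/29686) = 54487/29686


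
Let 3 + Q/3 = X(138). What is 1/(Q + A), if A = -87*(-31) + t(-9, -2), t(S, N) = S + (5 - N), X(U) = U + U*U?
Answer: 1/60232 ≈ 1.6602e-5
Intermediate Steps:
X(U) = U + U²
t(S, N) = 5 + S - N
Q = 57537 (Q = -9 + 3*(138*(1 + 138)) = -9 + 3*(138*139) = -9 + 3*19182 = -9 + 57546 = 57537)
A = 2695 (A = -87*(-31) + (5 - 9 - 1*(-2)) = 2697 + (5 - 9 + 2) = 2697 - 2 = 2695)
1/(Q + A) = 1/(57537 + 2695) = 1/60232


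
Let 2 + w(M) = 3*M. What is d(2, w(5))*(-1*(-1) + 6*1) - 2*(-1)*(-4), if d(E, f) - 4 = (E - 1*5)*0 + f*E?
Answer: 202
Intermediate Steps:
w(M) = -2 + 3*M
d(E, f) = 4 + E*f (d(E, f) = 4 + ((E - 1*5)*0 + f*E) = 4 + ((E - 5)*0 + E*f) = 4 + ((-5 + E)*0 + E*f) = 4 + (0 + E*f) = 4 + E*f)
d(2, w(5))*(-1*(-1) + 6*1) - 2*(-1)*(-4) = (4 + 2*(-2 + 3*5))*(-1*(-1) + 6*1) - 2*(-1)*(-4) = (4 + 2*(-2 + 15))*(1 + 6) + 2*(-4) = (4 + 2*13)*7 - 8 = (4 + 26)*7 - 8 = 30*7 - 8 = 210 - 8 = 202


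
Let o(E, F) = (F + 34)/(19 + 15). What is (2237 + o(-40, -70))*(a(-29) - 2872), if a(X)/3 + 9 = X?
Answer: -113500846/17 ≈ -6.6765e+6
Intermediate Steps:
o(E, F) = 1 + F/34 (o(E, F) = (34 + F)/34 = (34 + F)*(1/34) = 1 + F/34)
a(X) = -27 + 3*X
(2237 + o(-40, -70))*(a(-29) - 2872) = (2237 + (1 + (1/34)*(-70)))*((-27 + 3*(-29)) - 2872) = (2237 + (1 - 35/17))*((-27 - 87) - 2872) = (2237 - 18/17)*(-114 - 2872) = (38011/17)*(-2986) = -113500846/17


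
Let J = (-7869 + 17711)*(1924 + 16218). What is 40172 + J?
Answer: 178593736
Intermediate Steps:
J = 178553564 (J = 9842*18142 = 178553564)
40172 + J = 40172 + 178553564 = 178593736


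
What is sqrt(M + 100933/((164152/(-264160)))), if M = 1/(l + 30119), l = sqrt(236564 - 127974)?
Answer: sqrt(-7127039206262491 - 236629343860*sqrt(108590))/(1207*sqrt(30119 + sqrt(108590))) ≈ 403.02*I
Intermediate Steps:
l = sqrt(108590) ≈ 329.53
M = 1/(30119 + sqrt(108590)) (M = 1/(sqrt(108590) + 30119) = 1/(30119 + sqrt(108590)) ≈ 3.2842e-5)
sqrt(M + 100933/((164152/(-264160)))) = sqrt((30119/907045571 - sqrt(108590)/907045571) + 100933/((164152/(-264160)))) = sqrt((30119/907045571 - sqrt(108590)/907045571) + 100933/((164152*(-1/264160)))) = sqrt((30119/907045571 - sqrt(108590)/907045571) + 100933/(-20519/33020)) = sqrt((30119/907045571 - sqrt(108590)/907045571) + 100933*(-33020/20519)) = sqrt((30119/907045571 - sqrt(108590)/907045571) - 3332807660/20519) = sqrt(-3023008426379862099/18611668071349 - sqrt(108590)/907045571)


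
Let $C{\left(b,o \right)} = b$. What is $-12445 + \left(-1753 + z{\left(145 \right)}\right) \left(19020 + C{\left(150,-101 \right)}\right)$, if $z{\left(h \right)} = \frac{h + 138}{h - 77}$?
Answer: $- \frac{1140280915}{34} \approx -3.3538 \cdot 10^{7}$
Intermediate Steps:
$z{\left(h \right)} = \frac{138 + h}{-77 + h}$
$-12445 + \left(-1753 + z{\left(145 \right)}\right) \left(19020 + C{\left(150,-101 \right)}\right) = -12445 + \left(-1753 + \frac{138 + 145}{-77 + 145}\right) \left(19020 + 150\right) = -12445 + \left(-1753 + \frac{1}{68} \cdot 283\right) 19170 = -12445 + \left(-1753 + \frac{283}{68}\right) 19170 = -12445 - \frac{1139857785}{34} = - \frac{1140280915}{34}$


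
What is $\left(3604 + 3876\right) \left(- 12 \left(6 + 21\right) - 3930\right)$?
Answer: $-31819920$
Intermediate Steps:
$\left(3604 + 3876\right) \left(- 12 \left(6 + 21\right) - 3930\right) = 7480 \left(\left(-12\right) 27 - 3930\right) = 7480 \left(-324 - 3930\right) = 7480 \left(-4254\right) = -31819920$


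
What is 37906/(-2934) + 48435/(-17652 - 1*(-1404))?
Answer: -126334163/7945272 ≈ -15.901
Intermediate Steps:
37906/(-2934) + 48435/(-17652 - 1*(-1404)) = 37906*(-1/2934) + 48435/(-17652 + 1404) = -18953/1467 + 48435/(-16248) = -18953/1467 + 48435*(-1/16248) = -18953/1467 - 16145/5416 = -126334163/7945272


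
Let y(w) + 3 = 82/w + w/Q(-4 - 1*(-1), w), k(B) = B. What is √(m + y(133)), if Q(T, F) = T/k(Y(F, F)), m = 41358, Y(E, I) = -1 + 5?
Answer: √6555623865/399 ≈ 202.92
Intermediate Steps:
Y(E, I) = 4
Q(T, F) = T/4
y(w) = -3 + 82/w - 4*w/3 (y(w) = -3 + (82/w + w/(((-4 - 1*(-1))/4))) = -3 + (82/w + w/(((-4 + 1)/4))) = -3 + (82/w + w/(((¼)*(-3)))) = -3 + (82/w + w/(-¾)) = -3 + (82/w + w*(-4/3)) = -3 + (82/w - 4*w/3) = -3 + 82/w - 4*w/3)
√(m + y(133)) = √(41358 + (-3 + 82/133 - 4/3*133)) = √(41358 + (-3 + 82*(1/133) - 532/3)) = √(41358 + (-3 + 82/133 - 532/3)) = √(41358 - 71707/399) = √(16430135/399) = √6555623865/399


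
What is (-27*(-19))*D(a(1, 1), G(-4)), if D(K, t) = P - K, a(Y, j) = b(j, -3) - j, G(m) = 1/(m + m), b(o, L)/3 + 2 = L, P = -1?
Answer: 7695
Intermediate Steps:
b(o, L) = -6 + 3*L
G(m) = 1/(2*m)
a(Y, j) = -15 - j (a(Y, j) = (-6 + 3*(-3)) - j = (-6 - 9) - j = -15 - j)
D(K, t) = -1 - K
(-27*(-19))*D(a(1, 1), G(-4)) = (-27*(-19))*(-1 - (-15 - 1*1)) = 513*(-1 - (-15 - 1)) = 513*(-1 - 1*(-16)) = 513*(-1 + 16) = 513*15 = 7695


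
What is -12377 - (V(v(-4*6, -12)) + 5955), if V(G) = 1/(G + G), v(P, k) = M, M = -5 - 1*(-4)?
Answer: -36663/2 ≈ -18332.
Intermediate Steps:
M = -1 (M = -5 + 4 = -1)
v(P, k) = -1
V(G) = 1/(2*G)
-12377 - (V(v(-4*6, -12)) + 5955) = -12377 - ((½)/(-1) + 5955) = -12377 - ((½)*(-1) + 5955) = -12377 - (-½ + 5955) = -12377 - 1*11909/2 = -12377 - 11909/2 = -36663/2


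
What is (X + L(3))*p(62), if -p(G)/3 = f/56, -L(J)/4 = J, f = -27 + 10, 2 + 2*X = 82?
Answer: 51/2 ≈ 25.500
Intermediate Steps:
X = 40 (X = -1 + (½)*82 = -1 + 41 = 40)
f = -17
L(J) = -4*J
p(G) = 51/56 (p(G) = -(-51)/56 = -3*(-17/56) = 51/56)
(X + L(3))*p(62) = (40 - 4*3)*(51/56) = (40 - 12)*(51/56) = 28*(51/56) = 51/2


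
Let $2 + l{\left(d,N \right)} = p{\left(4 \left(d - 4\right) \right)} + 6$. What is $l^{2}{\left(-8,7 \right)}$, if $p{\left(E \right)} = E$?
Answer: $1936$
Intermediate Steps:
$l{\left(d,N \right)} = -12 + 4 d$ ($l{\left(d,N \right)} = -2 + \left(4 \left(d - 4\right) + 6\right) = -2 + \left(4 \left(-4 + d\right) + 6\right) = -2 + \left(\left(-16 + 4 d\right) + 6\right) = -2 + \left(-10 + 4 d\right) = -12 + 4 d$)
$l^{2}{\left(-8,7 \right)} = \left(-12 + 4 \left(-8\right)\right)^{2} = \left(-12 - 32\right)^{2} = \left(-44\right)^{2} = 1936$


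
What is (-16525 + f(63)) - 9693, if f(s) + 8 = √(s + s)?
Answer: -26226 + 3*√14 ≈ -26215.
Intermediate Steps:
f(s) = -8 + √2*√s (f(s) = -8 + √(s + s) = -8 + √(2*s) = -8 + √2*√s)
(-16525 + f(63)) - 9693 = (-16525 + (-8 + √2*√63)) - 9693 = (-16525 + (-8 + √2*(3*√7))) - 9693 = (-16525 + (-8 + 3*√14)) - 9693 = (-16533 + 3*√14) - 9693 = -26226 + 3*√14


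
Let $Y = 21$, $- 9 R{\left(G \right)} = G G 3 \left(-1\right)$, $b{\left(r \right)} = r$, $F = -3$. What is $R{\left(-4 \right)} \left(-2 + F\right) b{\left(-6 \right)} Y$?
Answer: $3360$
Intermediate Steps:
$R{\left(G \right)} = \frac{G^{2}}{3}$ ($R{\left(G \right)} = - \frac{G G 3 \left(-1\right)}{9} = - \frac{G^{2} \cdot 3 \left(-1\right)}{9} = - \frac{3 G^{2} \left(-1\right)}{9} = - \frac{\left(-3\right) G^{2}}{9} = \frac{G^{2}}{3}$)
$R{\left(-4 \right)} \left(-2 + F\right) b{\left(-6 \right)} Y = \frac{\left(-4\right)^{2}}{3} \left(-2 - 3\right) \left(-6\right) 21 = \frac{1}{3} \cdot 16 \left(-5\right) \left(-6\right) 21 = \frac{16}{3} \left(-5\right) \left(-6\right) 21 = \left(- \frac{80}{3}\right) \left(-6\right) 21 = 160 \cdot 21 = 3360$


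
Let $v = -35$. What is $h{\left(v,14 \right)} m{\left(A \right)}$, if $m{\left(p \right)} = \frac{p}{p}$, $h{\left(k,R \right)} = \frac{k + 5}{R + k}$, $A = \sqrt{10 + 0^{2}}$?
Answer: $\frac{10}{7} \approx 1.4286$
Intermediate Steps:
$A = \sqrt{10}$ ($A = \sqrt{10 + 0} = \sqrt{10} \approx 3.1623$)
$h{\left(k,R \right)} = \frac{5 + k}{R + k}$
$m{\left(p \right)} = 1$
$h{\left(v,14 \right)} m{\left(A \right)} = \frac{5 - 35}{14 - 35} \cdot 1 = \frac{1}{-21} \left(-30\right) 1 = \left(- \frac{1}{21}\right) \left(-30\right) 1 = \frac{10}{7} \cdot 1 = \frac{10}{7}$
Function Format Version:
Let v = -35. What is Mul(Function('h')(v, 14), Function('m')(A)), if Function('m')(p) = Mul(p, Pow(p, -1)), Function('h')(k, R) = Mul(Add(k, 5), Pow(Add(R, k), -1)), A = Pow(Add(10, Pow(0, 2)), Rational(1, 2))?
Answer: Rational(10, 7) ≈ 1.4286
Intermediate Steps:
A = Pow(10, Rational(1, 2)) (A = Pow(Add(10, 0), Rational(1, 2)) = Pow(10, Rational(1, 2)) ≈ 3.1623)
Function('h')(k, R) = Mul(Pow(Add(R, k), -1), Add(5, k)) (Function('h')(k, R) = Mul(Add(5, k), Pow(Add(R, k), -1)) = Mul(Pow(Add(R, k), -1), Add(5, k)))
Function('m')(p) = 1
Mul(Function('h')(v, 14), Function('m')(A)) = Mul(Mul(Pow(Add(14, -35), -1), Add(5, -35)), 1) = Mul(Mul(Pow(-21, -1), -30), 1) = Mul(Mul(Rational(-1, 21), -30), 1) = Mul(Rational(10, 7), 1) = Rational(10, 7)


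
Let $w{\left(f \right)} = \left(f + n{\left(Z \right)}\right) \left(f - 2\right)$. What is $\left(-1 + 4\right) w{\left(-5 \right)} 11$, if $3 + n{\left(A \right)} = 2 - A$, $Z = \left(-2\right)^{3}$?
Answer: $-462$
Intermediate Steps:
$Z = -8$
$n{\left(A \right)} = -1 - A$ ($n{\left(A \right)} = -3 - \left(-2 + A\right) = -1 - A$)
$w{\left(f \right)} = \left(-2 + f\right) \left(7 + f\right)$ ($w{\left(f \right)} = \left(f - -7\right) \left(f - 2\right) = \left(f + \left(-1 + 8\right)\right) \left(-2 + f\right) = \left(f + 7\right) \left(-2 + f\right) = \left(7 + f\right) \left(-2 + f\right) = \left(-2 + f\right) \left(7 + f\right)$)
$\left(-1 + 4\right) w{\left(-5 \right)} 11 = \left(-1 + 4\right) \left(-14 + \left(-5\right)^{2} + 5 \left(-5\right)\right) 11 = 3 \left(-14 + 25 - 25\right) 11 = 3 \left(-14\right) 11 = \left(-42\right) 11 = -462$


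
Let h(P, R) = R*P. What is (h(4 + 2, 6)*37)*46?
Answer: 61272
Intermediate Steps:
h(P, R) = P*R
(h(4 + 2, 6)*37)*46 = (((4 + 2)*6)*37)*46 = ((6*6)*37)*46 = (36*37)*46 = 1332*46 = 61272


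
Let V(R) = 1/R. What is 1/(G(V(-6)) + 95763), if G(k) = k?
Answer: 6/574577 ≈ 1.0442e-5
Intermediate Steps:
1/(G(V(-6)) + 95763) = 1/(1/(-6) + 95763) = 1/(-1/6 + 95763) = 1/(574577/6) = 6/574577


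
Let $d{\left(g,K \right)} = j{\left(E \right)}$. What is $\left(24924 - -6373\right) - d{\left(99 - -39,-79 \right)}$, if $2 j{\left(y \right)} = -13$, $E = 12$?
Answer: $\frac{62607}{2} \approx 31304.0$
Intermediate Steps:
$j{\left(y \right)} = - \frac{13}{2}$ ($j{\left(y \right)} = \frac{1}{2} \left(-13\right) = - \frac{13}{2}$)
$d{\left(g,K \right)} = - \frac{13}{2}$
$\left(24924 - -6373\right) - d{\left(99 - -39,-79 \right)} = \left(24924 - -6373\right) - - \frac{13}{2} = \left(24924 + 6373\right) + \frac{13}{2} = 31297 + \frac{13}{2} = \frac{62607}{2}$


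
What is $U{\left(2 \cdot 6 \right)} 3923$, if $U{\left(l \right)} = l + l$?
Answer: $94152$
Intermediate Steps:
$U{\left(l \right)} = 2 l$
$U{\left(2 \cdot 6 \right)} 3923 = 2 \cdot 2 \cdot 6 \cdot 3923 = 2 \cdot 12 \cdot 3923 = 24 \cdot 3923 = 94152$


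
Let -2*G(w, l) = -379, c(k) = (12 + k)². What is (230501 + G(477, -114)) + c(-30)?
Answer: 462029/2 ≈ 2.3101e+5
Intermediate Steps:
G(w, l) = 379/2 (G(w, l) = -½*(-379) = 379/2)
(230501 + G(477, -114)) + c(-30) = (230501 + 379/2) + (12 - 30)² = 461381/2 + (-18)² = 461381/2 + 324 = 462029/2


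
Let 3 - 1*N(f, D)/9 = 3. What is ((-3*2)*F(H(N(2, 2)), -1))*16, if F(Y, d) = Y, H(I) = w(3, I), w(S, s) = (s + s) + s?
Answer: 0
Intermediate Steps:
N(f, D) = 0 (N(f, D) = 27 - 9*3 = 27 - 27 = 0)
w(S, s) = 3*s (w(S, s) = 2*s + s = 3*s)
H(I) = 3*I
((-3*2)*F(H(N(2, 2)), -1))*16 = ((-3*2)*(3*0))*16 = -6*0*16 = 0*16 = 0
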